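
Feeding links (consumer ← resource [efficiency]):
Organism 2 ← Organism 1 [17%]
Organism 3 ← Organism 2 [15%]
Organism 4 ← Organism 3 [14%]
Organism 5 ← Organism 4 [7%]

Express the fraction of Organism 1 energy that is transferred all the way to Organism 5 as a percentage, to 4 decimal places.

Product of link efficiencies: 0.17 × 0.15 × 0.14 × 0.07 = 0.0002499
As a percentage: 0.0002499 × 100 = 0.0250%

0.0250%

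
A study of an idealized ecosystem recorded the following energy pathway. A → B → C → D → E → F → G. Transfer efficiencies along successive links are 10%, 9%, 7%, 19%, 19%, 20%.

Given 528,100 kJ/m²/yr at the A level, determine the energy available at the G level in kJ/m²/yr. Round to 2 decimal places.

2.40 kJ/m²/yr

B: 528100 × 0.1 = 52810 kJ/m²/yr
C: 52810 × 0.09 = 4752.9 kJ/m²/yr
D: 4752.9 × 0.07 = 332.703 kJ/m²/yr
E: 332.703 × 0.19 = 63.21357 kJ/m²/yr
F: 63.21357 × 0.19 = 12.0105783 kJ/m²/yr
G: 12.0105783 × 0.2 = 2.40211566 kJ/m²/yr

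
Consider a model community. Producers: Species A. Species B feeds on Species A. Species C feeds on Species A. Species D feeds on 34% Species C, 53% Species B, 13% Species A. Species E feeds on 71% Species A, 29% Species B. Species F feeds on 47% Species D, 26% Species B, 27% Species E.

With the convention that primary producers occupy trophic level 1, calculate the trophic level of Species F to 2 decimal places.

3.49

Species B: 1 + 1 = 2
Species C: 1 + 1 = 2
Species D: 1 + (0.34×2 + 0.53×2 + 0.13×1) = 2.87
Species E: 1 + (0.71×1 + 0.29×2) = 2.29
Species F: 1 + (0.47×2.87 + 0.26×2 + 0.27×2.29) = 3.4872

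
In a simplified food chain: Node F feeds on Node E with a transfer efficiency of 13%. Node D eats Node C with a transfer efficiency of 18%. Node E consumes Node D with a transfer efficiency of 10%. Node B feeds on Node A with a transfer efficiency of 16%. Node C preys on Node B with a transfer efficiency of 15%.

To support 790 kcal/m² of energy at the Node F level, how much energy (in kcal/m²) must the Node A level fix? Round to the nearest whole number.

Cumulative transfer efficiency: 0.16 × 0.15 × 0.18 × 0.1 × 0.13 = 0.00005616
Node A energy = 790 / 0.00005616 = 14066952 kcal/m²

14066952 kcal/m²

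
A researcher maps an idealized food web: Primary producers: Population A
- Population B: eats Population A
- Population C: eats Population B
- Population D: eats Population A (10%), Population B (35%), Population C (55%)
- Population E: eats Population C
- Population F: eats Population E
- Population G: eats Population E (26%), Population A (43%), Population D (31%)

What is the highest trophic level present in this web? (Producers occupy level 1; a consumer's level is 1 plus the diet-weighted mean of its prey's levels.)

5

Population B: 1 + 1 = 2
Population C: 1 + 2 = 3
Population D: 1 + (0.1×1 + 0.35×2 + 0.55×3) = 3.45
Population E: 1 + 3 = 4
Population F: 1 + 4 = 5
Population G: 1 + (0.26×4 + 0.43×1 + 0.31×3.45) = 3.5395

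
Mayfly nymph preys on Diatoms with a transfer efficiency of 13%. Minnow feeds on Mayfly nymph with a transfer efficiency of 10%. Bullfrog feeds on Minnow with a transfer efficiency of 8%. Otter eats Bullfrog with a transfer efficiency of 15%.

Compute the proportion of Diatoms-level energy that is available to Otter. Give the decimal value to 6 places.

Product of link efficiencies: 0.13 × 0.1 × 0.08 × 0.15 = 0.000156

0.000156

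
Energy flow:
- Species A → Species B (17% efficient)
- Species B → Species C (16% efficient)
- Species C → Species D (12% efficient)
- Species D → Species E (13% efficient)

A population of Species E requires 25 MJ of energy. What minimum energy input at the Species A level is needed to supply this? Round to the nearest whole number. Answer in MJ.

58918 MJ

Cumulative transfer efficiency: 0.17 × 0.16 × 0.12 × 0.13 = 0.00042432
Species A energy = 25 / 0.00042432 = 58918 MJ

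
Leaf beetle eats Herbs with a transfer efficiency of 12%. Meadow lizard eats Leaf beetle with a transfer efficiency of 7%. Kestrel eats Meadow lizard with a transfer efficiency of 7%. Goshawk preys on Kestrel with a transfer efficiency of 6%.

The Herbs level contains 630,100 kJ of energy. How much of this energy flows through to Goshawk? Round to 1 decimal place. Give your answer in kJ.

Leaf beetle: 630100 × 0.12 = 75612 kJ
Meadow lizard: 75612 × 0.07 = 5292.84 kJ
Kestrel: 5292.84 × 0.07 = 370.4988 kJ
Goshawk: 370.4988 × 0.06 = 22.229928 kJ

22.2 kJ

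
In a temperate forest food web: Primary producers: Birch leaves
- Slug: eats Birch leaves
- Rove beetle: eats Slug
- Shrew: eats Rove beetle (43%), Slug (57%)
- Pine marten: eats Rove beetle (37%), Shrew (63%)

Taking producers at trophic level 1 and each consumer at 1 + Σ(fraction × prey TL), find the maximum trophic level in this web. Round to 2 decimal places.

Slug: 1 + 1 = 2
Rove beetle: 1 + 2 = 3
Shrew: 1 + (0.43×3 + 0.57×2) = 3.43
Pine marten: 1 + (0.37×3 + 0.63×3.43) = 4.2709

4.27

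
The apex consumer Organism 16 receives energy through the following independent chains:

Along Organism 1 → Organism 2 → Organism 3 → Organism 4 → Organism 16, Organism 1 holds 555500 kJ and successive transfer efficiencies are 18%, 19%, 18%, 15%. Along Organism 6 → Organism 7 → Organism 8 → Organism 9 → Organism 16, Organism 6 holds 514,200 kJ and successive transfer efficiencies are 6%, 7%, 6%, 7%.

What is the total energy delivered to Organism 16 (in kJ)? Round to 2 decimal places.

Via Organism 1: 555500 × 0.18 × 0.19 × 0.18 × 0.15 = 512.9487 kJ
Via Organism 6: 514200 × 0.06 × 0.07 × 0.06 × 0.07 = 9.070488 kJ
Total at Organism 16: 512.9487 + 9.070488 = 522.019188 kJ

522.02 kJ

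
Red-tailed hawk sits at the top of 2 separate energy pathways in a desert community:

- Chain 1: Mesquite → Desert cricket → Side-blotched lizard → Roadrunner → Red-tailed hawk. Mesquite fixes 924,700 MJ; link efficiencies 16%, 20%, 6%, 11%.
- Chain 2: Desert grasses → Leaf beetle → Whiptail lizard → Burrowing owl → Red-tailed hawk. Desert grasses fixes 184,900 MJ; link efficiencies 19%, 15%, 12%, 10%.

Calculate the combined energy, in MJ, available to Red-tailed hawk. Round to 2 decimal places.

258.53 MJ

Chain 1: 924700 × 0.16 × 0.2 × 0.06 × 0.11 = 195.29664 MJ
Chain 2: 184900 × 0.19 × 0.15 × 0.12 × 0.1 = 63.2358 MJ
Total at Red-tailed hawk: 195.29664 + 63.2358 = 258.53244 MJ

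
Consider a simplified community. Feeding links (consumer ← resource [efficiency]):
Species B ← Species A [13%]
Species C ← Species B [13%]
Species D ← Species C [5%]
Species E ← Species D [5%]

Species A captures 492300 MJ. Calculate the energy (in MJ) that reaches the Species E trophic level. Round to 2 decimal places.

Species B: 492300 × 0.13 = 63999 MJ
Species C: 63999 × 0.13 = 8319.87 MJ
Species D: 8319.87 × 0.05 = 415.9935 MJ
Species E: 415.9935 × 0.05 = 20.799675 MJ

20.80 MJ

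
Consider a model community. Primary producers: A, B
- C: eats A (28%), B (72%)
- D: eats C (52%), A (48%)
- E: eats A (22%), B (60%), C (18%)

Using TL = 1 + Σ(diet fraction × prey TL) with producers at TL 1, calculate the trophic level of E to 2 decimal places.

2.18

C: 1 + (0.28×1 + 0.72×1) = 2
D: 1 + (0.52×2 + 0.48×1) = 2.52
E: 1 + (0.22×1 + 0.6×1 + 0.18×2) = 2.18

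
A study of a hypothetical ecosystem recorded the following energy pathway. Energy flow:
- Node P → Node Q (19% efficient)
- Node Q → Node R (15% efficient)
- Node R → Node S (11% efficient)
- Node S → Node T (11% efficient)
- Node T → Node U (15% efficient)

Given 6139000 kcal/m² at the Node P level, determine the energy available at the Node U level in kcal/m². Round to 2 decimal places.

317.56 kcal/m²

Node Q: 6139000 × 0.19 = 1166410 kcal/m²
Node R: 1166410 × 0.15 = 174961.5 kcal/m²
Node S: 174961.5 × 0.11 = 19245.765 kcal/m²
Node T: 19245.765 × 0.11 = 2117.03415 kcal/m²
Node U: 2117.03415 × 0.15 = 317.5551225 kcal/m²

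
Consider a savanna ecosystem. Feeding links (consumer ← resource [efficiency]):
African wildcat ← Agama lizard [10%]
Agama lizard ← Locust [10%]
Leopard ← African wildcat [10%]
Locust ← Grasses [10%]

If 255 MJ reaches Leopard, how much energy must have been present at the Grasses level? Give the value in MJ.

Cumulative transfer efficiency: 0.1 × 0.1 × 0.1 × 0.1 = 0.0001
Grasses energy = 255 / 0.0001 = 2550000 MJ

2550000 MJ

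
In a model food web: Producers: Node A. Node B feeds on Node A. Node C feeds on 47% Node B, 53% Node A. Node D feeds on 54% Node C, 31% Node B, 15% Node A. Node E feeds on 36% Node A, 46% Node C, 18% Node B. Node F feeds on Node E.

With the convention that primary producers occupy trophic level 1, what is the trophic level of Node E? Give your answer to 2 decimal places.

2.86

Node B: 1 + 1 = 2
Node C: 1 + (0.47×2 + 0.53×1) = 2.47
Node D: 1 + (0.54×2.47 + 0.31×2 + 0.15×1) = 3.1038
Node E: 1 + (0.36×1 + 0.46×2.47 + 0.18×2) = 2.8562
Node F: 1 + 2.8562 = 3.8562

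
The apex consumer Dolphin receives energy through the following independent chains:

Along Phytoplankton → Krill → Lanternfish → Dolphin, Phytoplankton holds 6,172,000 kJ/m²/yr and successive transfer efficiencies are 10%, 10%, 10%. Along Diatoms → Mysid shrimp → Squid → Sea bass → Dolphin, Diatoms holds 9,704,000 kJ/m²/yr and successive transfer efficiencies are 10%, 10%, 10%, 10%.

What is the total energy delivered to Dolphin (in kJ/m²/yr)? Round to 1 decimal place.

7142.4 kJ/m²/yr

Via Phytoplankton: 6172000 × 0.1 × 0.1 × 0.1 = 6172 kJ/m²/yr
Via Diatoms: 9704000 × 0.1 × 0.1 × 0.1 × 0.1 = 970.4 kJ/m²/yr
Total at Dolphin: 6172 + 970.4 = 7142.4 kJ/m²/yr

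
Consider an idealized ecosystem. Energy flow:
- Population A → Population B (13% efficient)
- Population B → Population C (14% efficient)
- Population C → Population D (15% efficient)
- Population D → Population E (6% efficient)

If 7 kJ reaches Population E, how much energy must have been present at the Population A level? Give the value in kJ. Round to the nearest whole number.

42735 kJ

Cumulative transfer efficiency: 0.13 × 0.14 × 0.15 × 0.06 = 0.0001638
Population A energy = 7 / 0.0001638 = 42735 kJ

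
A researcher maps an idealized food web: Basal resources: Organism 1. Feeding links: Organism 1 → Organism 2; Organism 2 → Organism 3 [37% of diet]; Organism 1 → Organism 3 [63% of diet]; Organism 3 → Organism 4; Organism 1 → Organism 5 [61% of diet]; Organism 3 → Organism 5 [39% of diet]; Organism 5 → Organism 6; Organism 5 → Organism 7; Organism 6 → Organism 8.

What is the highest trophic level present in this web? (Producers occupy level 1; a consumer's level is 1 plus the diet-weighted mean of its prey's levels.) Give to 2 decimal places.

4.53

Organism 2: 1 + 1 = 2
Organism 3: 1 + (0.37×2 + 0.63×1) = 2.37
Organism 4: 1 + 2.37 = 3.37
Organism 5: 1 + (0.61×1 + 0.39×2.37) = 2.5343
Organism 6: 1 + 2.5343 = 3.5343
Organism 7: 1 + 2.5343 = 3.5343
Organism 8: 1 + 3.5343 = 4.5343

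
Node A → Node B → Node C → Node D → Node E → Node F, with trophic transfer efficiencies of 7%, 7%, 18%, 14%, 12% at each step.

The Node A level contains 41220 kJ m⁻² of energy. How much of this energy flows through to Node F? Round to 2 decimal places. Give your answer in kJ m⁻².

Node B: 41220 × 0.07 = 2885.4 kJ m⁻²
Node C: 2885.4 × 0.07 = 201.978 kJ m⁻²
Node D: 201.978 × 0.18 = 36.35604 kJ m⁻²
Node E: 36.35604 × 0.14 = 5.0898456 kJ m⁻²
Node F: 5.0898456 × 0.12 = 0.610781472 kJ m⁻²

0.61 kJ m⁻²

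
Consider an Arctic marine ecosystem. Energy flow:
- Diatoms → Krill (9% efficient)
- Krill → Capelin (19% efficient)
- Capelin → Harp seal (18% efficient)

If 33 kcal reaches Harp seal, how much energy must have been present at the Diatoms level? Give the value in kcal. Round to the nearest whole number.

Cumulative transfer efficiency: 0.09 × 0.19 × 0.18 = 0.003078
Diatoms energy = 33 / 0.003078 = 10721 kcal

10721 kcal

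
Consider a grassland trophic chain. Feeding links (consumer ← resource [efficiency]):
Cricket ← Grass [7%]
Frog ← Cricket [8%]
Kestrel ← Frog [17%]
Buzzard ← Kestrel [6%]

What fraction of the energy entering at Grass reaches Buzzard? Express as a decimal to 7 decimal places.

0.0000571

Product of link efficiencies: 0.07 × 0.08 × 0.17 × 0.06 = 0.00005712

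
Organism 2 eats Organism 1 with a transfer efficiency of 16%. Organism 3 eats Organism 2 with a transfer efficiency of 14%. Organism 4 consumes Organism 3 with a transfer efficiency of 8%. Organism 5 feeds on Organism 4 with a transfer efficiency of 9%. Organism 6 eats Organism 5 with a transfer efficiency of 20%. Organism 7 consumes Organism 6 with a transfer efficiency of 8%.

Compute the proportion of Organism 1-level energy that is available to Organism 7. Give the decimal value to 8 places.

0.00000258

Product of link efficiencies: 0.16 × 0.14 × 0.08 × 0.09 × 0.2 × 0.08 = 0.00000258048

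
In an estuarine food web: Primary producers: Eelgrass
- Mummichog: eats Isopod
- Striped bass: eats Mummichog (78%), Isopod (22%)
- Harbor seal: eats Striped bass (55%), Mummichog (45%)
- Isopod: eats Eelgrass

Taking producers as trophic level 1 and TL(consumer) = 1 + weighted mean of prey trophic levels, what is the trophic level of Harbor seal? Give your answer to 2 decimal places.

4.43

Isopod: 1 + 1 = 2
Mummichog: 1 + 2 = 3
Striped bass: 1 + (0.78×3 + 0.22×2) = 3.78
Harbor seal: 1 + (0.55×3.78 + 0.45×3) = 4.429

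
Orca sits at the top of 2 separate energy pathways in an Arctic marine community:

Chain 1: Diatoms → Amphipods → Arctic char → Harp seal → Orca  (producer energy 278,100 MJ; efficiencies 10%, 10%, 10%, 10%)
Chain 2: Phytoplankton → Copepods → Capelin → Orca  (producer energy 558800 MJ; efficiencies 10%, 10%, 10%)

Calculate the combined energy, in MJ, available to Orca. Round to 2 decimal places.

Chain 1: 278100 × 0.1 × 0.1 × 0.1 × 0.1 = 27.81 MJ
Chain 2: 558800 × 0.1 × 0.1 × 0.1 = 558.8 MJ
Total at Orca: 27.81 + 558.8 = 586.61 MJ

586.61 MJ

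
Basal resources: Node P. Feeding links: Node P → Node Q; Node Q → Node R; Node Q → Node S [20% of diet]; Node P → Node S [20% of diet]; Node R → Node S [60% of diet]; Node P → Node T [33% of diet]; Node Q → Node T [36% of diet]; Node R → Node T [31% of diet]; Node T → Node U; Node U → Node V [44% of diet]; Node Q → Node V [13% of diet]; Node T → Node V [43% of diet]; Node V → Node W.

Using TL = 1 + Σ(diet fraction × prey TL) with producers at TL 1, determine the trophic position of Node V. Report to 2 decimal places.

4.29

Node Q: 1 + 1 = 2
Node R: 1 + 2 = 3
Node S: 1 + (0.2×2 + 0.2×1 + 0.6×3) = 3.4
Node T: 1 + (0.33×1 + 0.36×2 + 0.31×3) = 2.98
Node U: 1 + 2.98 = 3.98
Node V: 1 + (0.44×3.98 + 0.13×2 + 0.43×2.98) = 4.2926
Node W: 1 + 4.2926 = 5.2926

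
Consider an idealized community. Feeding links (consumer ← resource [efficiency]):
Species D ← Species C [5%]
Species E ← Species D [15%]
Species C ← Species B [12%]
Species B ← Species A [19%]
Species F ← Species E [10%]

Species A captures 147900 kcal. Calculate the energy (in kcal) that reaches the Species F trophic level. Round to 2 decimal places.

Species B: 147900 × 0.19 = 28101 kcal
Species C: 28101 × 0.12 = 3372.12 kcal
Species D: 3372.12 × 0.05 = 168.606 kcal
Species E: 168.606 × 0.15 = 25.2909 kcal
Species F: 25.2909 × 0.1 = 2.52909 kcal

2.53 kcal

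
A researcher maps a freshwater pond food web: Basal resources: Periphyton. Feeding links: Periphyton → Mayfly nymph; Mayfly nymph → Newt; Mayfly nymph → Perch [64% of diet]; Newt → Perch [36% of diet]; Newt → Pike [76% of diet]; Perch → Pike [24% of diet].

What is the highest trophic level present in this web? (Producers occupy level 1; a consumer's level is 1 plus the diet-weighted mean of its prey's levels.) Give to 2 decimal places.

4.09

Mayfly nymph: 1 + 1 = 2
Newt: 1 + 2 = 3
Perch: 1 + (0.64×2 + 0.36×3) = 3.36
Pike: 1 + (0.76×3 + 0.24×3.36) = 4.0864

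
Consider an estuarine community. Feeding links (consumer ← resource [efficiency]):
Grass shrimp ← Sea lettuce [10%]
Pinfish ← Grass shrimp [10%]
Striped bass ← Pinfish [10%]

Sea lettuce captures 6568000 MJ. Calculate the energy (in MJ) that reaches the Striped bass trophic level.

6568 MJ

Grass shrimp: 6568000 × 0.1 = 656800 MJ
Pinfish: 656800 × 0.1 = 65680 MJ
Striped bass: 65680 × 0.1 = 6568 MJ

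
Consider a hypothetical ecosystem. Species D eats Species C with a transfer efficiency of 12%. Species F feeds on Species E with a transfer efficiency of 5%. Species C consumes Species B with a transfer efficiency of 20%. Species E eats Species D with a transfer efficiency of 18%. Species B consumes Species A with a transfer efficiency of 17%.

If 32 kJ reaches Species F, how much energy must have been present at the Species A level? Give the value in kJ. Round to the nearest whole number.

871460 kJ

Cumulative transfer efficiency: 0.17 × 0.2 × 0.12 × 0.18 × 0.05 = 0.00003672
Species A energy = 32 / 0.00003672 = 871460 kJ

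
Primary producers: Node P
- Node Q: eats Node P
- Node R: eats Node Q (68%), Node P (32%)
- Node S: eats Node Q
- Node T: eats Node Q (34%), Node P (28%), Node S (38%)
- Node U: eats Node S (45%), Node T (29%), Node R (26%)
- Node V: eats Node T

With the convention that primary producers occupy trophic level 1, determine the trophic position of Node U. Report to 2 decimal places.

3.95

Node Q: 1 + 1 = 2
Node R: 1 + (0.68×2 + 0.32×1) = 2.68
Node S: 1 + 2 = 3
Node T: 1 + (0.34×2 + 0.28×1 + 0.38×3) = 3.1
Node U: 1 + (0.45×3 + 0.29×3.1 + 0.26×2.68) = 3.9458
Node V: 1 + 3.1 = 4.1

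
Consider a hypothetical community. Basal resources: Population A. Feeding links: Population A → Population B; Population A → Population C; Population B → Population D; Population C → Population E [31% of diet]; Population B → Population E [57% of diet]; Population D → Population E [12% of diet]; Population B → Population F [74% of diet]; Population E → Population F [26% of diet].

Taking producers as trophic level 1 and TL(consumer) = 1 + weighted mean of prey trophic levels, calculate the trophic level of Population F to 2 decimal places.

3.29

Population B: 1 + 1 = 2
Population C: 1 + 1 = 2
Population D: 1 + 2 = 3
Population E: 1 + (0.31×2 + 0.57×2 + 0.12×3) = 3.12
Population F: 1 + (0.74×2 + 0.26×3.12) = 3.2912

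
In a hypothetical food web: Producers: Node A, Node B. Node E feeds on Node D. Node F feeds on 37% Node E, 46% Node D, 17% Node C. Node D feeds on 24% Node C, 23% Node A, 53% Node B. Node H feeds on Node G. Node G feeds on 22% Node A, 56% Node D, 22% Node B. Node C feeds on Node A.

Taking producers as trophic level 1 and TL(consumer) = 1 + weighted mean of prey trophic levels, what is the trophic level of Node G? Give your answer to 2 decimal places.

2.69

Node C: 1 + 1 = 2
Node D: 1 + (0.24×2 + 0.23×1 + 0.53×1) = 2.24
Node E: 1 + 2.24 = 3.24
Node F: 1 + (0.37×3.24 + 0.46×2.24 + 0.17×2) = 3.5692
Node G: 1 + (0.22×1 + 0.56×2.24 + 0.22×1) = 2.6944
Node H: 1 + 2.6944 = 3.6944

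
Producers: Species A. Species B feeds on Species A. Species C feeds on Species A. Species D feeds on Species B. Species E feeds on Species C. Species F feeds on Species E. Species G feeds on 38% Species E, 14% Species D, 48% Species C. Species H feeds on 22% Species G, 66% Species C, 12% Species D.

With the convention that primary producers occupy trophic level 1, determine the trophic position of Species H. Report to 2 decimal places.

Species B: 1 + 1 = 2
Species C: 1 + 1 = 2
Species D: 1 + 2 = 3
Species E: 1 + 2 = 3
Species F: 1 + 3 = 4
Species G: 1 + (0.38×3 + 0.14×3 + 0.48×2) = 3.52
Species H: 1 + (0.22×3.52 + 0.66×2 + 0.12×3) = 3.4544

3.45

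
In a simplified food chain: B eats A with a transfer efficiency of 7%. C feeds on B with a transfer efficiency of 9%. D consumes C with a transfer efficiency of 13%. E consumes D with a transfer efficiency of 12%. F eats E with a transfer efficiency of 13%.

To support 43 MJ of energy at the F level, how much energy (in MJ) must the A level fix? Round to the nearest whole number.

Cumulative transfer efficiency: 0.07 × 0.09 × 0.13 × 0.12 × 0.13 = 0.0000127764
A energy = 43 / 0.0000127764 = 3365580 MJ

3365580 MJ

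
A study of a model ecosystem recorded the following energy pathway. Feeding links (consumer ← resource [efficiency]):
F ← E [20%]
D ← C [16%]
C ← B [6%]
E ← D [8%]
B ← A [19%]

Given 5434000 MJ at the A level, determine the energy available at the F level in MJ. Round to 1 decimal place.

B: 5434000 × 0.19 = 1032460 MJ
C: 1032460 × 0.06 = 61947.6 MJ
D: 61947.6 × 0.16 = 9911.616 MJ
E: 9911.616 × 0.08 = 792.92928 MJ
F: 792.92928 × 0.2 = 158.585856 MJ

158.6 MJ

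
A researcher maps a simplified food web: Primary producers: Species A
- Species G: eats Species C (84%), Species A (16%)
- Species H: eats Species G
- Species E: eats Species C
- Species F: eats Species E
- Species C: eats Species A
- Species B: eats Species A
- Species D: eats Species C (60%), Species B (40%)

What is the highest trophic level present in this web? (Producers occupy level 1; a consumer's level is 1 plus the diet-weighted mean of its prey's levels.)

Species B: 1 + 1 = 2
Species C: 1 + 1 = 2
Species D: 1 + (0.6×2 + 0.4×2) = 3
Species E: 1 + 2 = 3
Species F: 1 + 3 = 4
Species G: 1 + (0.84×2 + 0.16×1) = 2.84
Species H: 1 + 2.84 = 3.84

4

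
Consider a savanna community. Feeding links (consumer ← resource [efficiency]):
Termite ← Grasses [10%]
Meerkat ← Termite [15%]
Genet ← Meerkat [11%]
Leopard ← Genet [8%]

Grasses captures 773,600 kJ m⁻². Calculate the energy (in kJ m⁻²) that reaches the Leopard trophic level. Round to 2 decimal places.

102.12 kJ m⁻²

Termite: 773600 × 0.1 = 77360 kJ m⁻²
Meerkat: 77360 × 0.15 = 11604 kJ m⁻²
Genet: 11604 × 0.11 = 1276.44 kJ m⁻²
Leopard: 1276.44 × 0.08 = 102.1152 kJ m⁻²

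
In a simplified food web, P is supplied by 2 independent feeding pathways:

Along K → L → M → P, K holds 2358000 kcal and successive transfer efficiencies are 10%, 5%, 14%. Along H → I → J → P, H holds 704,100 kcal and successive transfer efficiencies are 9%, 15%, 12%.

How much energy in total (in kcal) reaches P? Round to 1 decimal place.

2791.2 kcal

Via K: 2358000 × 0.1 × 0.05 × 0.14 = 1650.6 kcal
Via H: 704100 × 0.09 × 0.15 × 0.12 = 1140.642 kcal
Total at P: 1650.6 + 1140.642 = 2791.242 kcal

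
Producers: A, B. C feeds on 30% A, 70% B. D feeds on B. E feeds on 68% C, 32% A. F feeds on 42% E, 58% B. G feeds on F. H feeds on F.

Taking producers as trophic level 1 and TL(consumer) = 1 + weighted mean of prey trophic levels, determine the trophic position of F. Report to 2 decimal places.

2.71

C: 1 + (0.3×1 + 0.7×1) = 2
D: 1 + 1 = 2
E: 1 + (0.68×2 + 0.32×1) = 2.68
F: 1 + (0.42×2.68 + 0.58×1) = 2.7056
G: 1 + 2.7056 = 3.7056
H: 1 + 2.7056 = 3.7056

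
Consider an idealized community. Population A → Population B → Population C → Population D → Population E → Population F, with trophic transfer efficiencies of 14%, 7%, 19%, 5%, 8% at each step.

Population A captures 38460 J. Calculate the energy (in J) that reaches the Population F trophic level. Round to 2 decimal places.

Population B: 38460 × 0.14 = 5384.4 J
Population C: 5384.4 × 0.07 = 376.908 J
Population D: 376.908 × 0.19 = 71.61252 J
Population E: 71.61252 × 0.05 = 3.580626 J
Population F: 3.580626 × 0.08 = 0.28645008 J

0.29 J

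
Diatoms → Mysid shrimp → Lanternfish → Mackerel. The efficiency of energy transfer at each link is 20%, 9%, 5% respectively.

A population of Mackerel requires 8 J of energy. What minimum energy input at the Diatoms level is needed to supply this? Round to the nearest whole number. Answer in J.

8889 J

Cumulative transfer efficiency: 0.2 × 0.09 × 0.05 = 0.0009
Diatoms energy = 8 / 0.0009 = 8889 J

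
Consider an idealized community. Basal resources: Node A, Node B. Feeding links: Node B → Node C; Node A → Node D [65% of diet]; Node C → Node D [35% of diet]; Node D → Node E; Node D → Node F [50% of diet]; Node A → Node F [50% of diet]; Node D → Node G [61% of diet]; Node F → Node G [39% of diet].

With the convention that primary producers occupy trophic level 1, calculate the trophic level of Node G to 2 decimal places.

Node C: 1 + 1 = 2
Node D: 1 + (0.65×1 + 0.35×2) = 2.35
Node E: 1 + 2.35 = 3.35
Node F: 1 + (0.5×2.35 + 0.5×1) = 2.675
Node G: 1 + (0.61×2.35 + 0.39×2.675) = 3.47675

3.48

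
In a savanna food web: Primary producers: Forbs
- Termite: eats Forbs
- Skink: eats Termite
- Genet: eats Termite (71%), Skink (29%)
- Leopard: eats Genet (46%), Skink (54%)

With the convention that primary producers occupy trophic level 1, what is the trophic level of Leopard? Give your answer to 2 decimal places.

Termite: 1 + 1 = 2
Skink: 1 + 2 = 3
Genet: 1 + (0.71×2 + 0.29×3) = 3.29
Leopard: 1 + (0.46×3.29 + 0.54×3) = 4.1334

4.13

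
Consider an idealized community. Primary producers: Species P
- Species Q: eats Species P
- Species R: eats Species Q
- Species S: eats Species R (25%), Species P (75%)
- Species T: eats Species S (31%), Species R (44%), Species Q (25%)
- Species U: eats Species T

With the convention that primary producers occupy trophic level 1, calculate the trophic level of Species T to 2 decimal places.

3.60

Species Q: 1 + 1 = 2
Species R: 1 + 2 = 3
Species S: 1 + (0.25×3 + 0.75×1) = 2.5
Species T: 1 + (0.31×2.5 + 0.44×3 + 0.25×2) = 3.595
Species U: 1 + 3.595 = 4.595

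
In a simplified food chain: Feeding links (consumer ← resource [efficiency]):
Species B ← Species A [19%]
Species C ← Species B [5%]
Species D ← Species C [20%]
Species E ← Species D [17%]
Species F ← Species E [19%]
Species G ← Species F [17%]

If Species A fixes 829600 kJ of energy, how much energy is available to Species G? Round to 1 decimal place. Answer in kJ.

Species B: 829600 × 0.19 = 157624 kJ
Species C: 157624 × 0.05 = 7881.2 kJ
Species D: 7881.2 × 0.2 = 1576.24 kJ
Species E: 1576.24 × 0.17 = 267.9608 kJ
Species F: 267.9608 × 0.19 = 50.912552 kJ
Species G: 50.912552 × 0.17 = 8.65513384 kJ

8.7 kJ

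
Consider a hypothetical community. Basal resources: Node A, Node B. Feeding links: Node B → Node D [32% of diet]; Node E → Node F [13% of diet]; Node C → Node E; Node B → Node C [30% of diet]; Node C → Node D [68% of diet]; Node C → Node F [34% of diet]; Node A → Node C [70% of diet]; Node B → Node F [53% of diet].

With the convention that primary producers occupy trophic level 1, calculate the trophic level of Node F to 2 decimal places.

Node C: 1 + (0.3×1 + 0.7×1) = 2
Node D: 1 + (0.32×1 + 0.68×2) = 2.68
Node E: 1 + 2 = 3
Node F: 1 + (0.53×1 + 0.13×3 + 0.34×2) = 2.6

2.60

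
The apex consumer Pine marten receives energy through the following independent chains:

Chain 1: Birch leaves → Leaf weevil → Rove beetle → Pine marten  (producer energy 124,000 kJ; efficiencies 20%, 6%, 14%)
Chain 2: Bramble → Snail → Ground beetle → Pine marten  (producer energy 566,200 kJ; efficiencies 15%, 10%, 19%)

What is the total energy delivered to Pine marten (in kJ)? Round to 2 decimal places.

Chain 1: 124000 × 0.2 × 0.06 × 0.14 = 208.32 kJ
Chain 2: 566200 × 0.15 × 0.1 × 0.19 = 1613.67 kJ
Total at Pine marten: 208.32 + 1613.67 = 1821.99 kJ

1821.99 kJ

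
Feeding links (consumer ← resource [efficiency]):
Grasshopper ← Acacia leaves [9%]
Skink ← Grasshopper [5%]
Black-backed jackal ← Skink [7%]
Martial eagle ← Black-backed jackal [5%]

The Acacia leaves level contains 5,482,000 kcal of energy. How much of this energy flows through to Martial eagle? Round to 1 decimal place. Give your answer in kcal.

86.3 kcal

Grasshopper: 5482000 × 0.09 = 493380 kcal
Skink: 493380 × 0.05 = 24669 kcal
Black-backed jackal: 24669 × 0.07 = 1726.83 kcal
Martial eagle: 1726.83 × 0.05 = 86.3415 kcal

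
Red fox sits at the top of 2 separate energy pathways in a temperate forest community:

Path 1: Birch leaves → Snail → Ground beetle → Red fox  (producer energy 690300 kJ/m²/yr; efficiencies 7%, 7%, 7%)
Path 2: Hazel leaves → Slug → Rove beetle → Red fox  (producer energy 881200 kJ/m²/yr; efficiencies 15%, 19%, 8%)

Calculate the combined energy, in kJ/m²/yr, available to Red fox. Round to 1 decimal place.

2245.9 kJ/m²/yr

Path 1: 690300 × 0.07 × 0.07 × 0.07 = 236.7729 kJ/m²/yr
Path 2: 881200 × 0.15 × 0.19 × 0.08 = 2009.136 kJ/m²/yr
Total at Red fox: 236.7729 + 2009.136 = 2245.9089 kJ/m²/yr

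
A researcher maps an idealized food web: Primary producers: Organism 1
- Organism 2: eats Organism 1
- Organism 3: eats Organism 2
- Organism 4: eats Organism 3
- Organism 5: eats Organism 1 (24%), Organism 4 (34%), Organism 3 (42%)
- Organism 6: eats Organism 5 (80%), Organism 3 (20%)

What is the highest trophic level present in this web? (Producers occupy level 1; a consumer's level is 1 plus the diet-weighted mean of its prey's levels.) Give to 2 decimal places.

4.69

Organism 2: 1 + 1 = 2
Organism 3: 1 + 2 = 3
Organism 4: 1 + 3 = 4
Organism 5: 1 + (0.24×1 + 0.34×4 + 0.42×3) = 3.86
Organism 6: 1 + (0.8×3.86 + 0.2×3) = 4.688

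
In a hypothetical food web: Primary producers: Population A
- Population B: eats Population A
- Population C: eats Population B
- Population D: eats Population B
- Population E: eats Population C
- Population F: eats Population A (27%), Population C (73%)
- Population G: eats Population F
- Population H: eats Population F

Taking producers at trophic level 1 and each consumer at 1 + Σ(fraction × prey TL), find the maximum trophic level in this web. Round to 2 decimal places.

4.46

Population B: 1 + 1 = 2
Population C: 1 + 2 = 3
Population D: 1 + 2 = 3
Population E: 1 + 3 = 4
Population F: 1 + (0.27×1 + 0.73×3) = 3.46
Population G: 1 + 3.46 = 4.46
Population H: 1 + 3.46 = 4.46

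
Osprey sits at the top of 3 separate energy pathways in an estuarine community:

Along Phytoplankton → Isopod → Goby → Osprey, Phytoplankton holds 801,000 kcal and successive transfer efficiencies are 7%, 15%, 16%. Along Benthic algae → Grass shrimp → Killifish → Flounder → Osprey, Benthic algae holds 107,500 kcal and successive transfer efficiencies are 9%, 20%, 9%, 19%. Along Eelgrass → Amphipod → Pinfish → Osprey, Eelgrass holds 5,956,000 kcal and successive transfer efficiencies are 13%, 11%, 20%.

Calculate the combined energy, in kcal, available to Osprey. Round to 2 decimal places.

18412.93 kcal

Via Phytoplankton: 801000 × 0.07 × 0.15 × 0.16 = 1345.68 kcal
Via Benthic algae: 107500 × 0.09 × 0.2 × 0.09 × 0.19 = 33.0885 kcal
Via Eelgrass: 5956000 × 0.13 × 0.11 × 0.2 = 17034.16 kcal
Total at Osprey: 1345.68 + 33.0885 + 17034.16 = 18412.9285 kcal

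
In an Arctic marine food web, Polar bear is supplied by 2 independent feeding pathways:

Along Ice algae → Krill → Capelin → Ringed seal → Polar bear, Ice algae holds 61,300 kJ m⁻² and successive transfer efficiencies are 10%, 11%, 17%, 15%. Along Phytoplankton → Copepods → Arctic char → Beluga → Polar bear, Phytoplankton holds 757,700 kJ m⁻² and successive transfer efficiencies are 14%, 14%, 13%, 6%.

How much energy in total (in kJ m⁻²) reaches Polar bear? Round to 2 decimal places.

Via Ice algae: 61300 × 0.1 × 0.11 × 0.17 × 0.15 = 17.19465 kJ m⁻²
Via Phytoplankton: 757700 × 0.14 × 0.14 × 0.13 × 0.06 = 115.837176 kJ m⁻²
Total at Polar bear: 17.19465 + 115.837176 = 133.031826 kJ m⁻²

133.03 kJ m⁻²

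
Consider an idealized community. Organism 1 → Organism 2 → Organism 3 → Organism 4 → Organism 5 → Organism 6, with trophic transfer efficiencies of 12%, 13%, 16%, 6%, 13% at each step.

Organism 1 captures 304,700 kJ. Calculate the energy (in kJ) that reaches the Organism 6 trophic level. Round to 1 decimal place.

Organism 2: 304700 × 0.12 = 36564 kJ
Organism 3: 36564 × 0.13 = 4753.32 kJ
Organism 4: 4753.32 × 0.16 = 760.5312 kJ
Organism 5: 760.5312 × 0.06 = 45.631872 kJ
Organism 6: 45.631872 × 0.13 = 5.93214336 kJ

5.9 kJ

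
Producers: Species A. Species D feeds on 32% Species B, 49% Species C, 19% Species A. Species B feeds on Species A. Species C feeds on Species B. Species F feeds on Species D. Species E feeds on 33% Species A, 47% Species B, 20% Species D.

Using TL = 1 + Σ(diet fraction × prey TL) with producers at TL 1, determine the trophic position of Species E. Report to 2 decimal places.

Species B: 1 + 1 = 2
Species C: 1 + 2 = 3
Species D: 1 + (0.32×2 + 0.49×3 + 0.19×1) = 3.3
Species E: 1 + (0.33×1 + 0.47×2 + 0.2×3.3) = 2.93
Species F: 1 + 3.3 = 4.3

2.93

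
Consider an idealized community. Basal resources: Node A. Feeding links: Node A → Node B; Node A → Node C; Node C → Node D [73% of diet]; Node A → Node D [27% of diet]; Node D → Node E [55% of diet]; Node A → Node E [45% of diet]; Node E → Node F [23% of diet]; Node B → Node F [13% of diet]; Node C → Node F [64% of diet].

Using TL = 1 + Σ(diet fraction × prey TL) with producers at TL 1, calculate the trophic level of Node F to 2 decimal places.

Node B: 1 + 1 = 2
Node C: 1 + 1 = 2
Node D: 1 + (0.73×2 + 0.27×1) = 2.73
Node E: 1 + (0.55×2.73 + 0.45×1) = 2.9515
Node F: 1 + (0.23×2.9515 + 0.13×2 + 0.64×2) = 3.218845

3.22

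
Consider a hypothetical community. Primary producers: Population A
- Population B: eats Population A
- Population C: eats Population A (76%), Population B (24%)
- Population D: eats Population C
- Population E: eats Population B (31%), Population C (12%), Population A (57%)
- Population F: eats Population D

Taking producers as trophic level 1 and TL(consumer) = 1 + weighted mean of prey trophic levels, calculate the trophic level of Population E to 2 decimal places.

Population B: 1 + 1 = 2
Population C: 1 + (0.76×1 + 0.24×2) = 2.24
Population D: 1 + 2.24 = 3.24
Population E: 1 + (0.31×2 + 0.12×2.24 + 0.57×1) = 2.4588
Population F: 1 + 3.24 = 4.24

2.46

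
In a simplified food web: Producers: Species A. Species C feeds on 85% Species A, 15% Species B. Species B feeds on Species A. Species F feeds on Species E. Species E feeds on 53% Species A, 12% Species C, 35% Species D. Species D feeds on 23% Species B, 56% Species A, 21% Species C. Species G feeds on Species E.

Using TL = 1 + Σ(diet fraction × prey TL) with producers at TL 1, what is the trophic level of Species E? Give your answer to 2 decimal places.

2.65

Species B: 1 + 1 = 2
Species C: 1 + (0.85×1 + 0.15×2) = 2.15
Species D: 1 + (0.23×2 + 0.56×1 + 0.21×2.15) = 2.4715
Species E: 1 + (0.53×1 + 0.12×2.15 + 0.35×2.4715) = 2.653025
Species F: 1 + 2.653025 = 3.653025
Species G: 1 + 2.653025 = 3.653025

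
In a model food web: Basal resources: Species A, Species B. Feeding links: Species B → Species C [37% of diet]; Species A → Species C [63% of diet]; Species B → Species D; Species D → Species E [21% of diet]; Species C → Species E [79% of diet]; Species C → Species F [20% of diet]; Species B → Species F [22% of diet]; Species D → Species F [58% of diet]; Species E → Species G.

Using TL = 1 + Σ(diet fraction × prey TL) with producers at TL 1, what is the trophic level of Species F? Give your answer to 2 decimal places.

2.78

Species C: 1 + (0.37×1 + 0.63×1) = 2
Species D: 1 + 1 = 2
Species E: 1 + (0.21×2 + 0.79×2) = 3
Species F: 1 + (0.2×2 + 0.22×1 + 0.58×2) = 2.78
Species G: 1 + 3 = 4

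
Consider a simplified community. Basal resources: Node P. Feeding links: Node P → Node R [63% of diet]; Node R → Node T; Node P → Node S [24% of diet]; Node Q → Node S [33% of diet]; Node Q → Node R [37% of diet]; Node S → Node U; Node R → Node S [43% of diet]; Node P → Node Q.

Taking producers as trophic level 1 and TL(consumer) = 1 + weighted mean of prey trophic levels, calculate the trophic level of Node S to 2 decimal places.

2.92

Node Q: 1 + 1 = 2
Node R: 1 + (0.37×2 + 0.63×1) = 2.37
Node S: 1 + (0.24×1 + 0.33×2 + 0.43×2.37) = 2.9191
Node T: 1 + 2.37 = 3.37
Node U: 1 + 2.9191 = 3.9191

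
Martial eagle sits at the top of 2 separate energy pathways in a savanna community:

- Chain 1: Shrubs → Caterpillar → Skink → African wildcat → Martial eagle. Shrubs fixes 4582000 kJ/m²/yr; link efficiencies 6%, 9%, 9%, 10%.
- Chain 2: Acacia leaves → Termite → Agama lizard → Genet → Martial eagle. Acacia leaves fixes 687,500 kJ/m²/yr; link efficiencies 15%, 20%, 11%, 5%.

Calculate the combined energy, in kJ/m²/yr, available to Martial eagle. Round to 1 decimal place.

Chain 1: 4582000 × 0.06 × 0.09 × 0.09 × 0.1 = 222.6852 kJ/m²/yr
Chain 2: 687500 × 0.15 × 0.2 × 0.11 × 0.05 = 113.4375 kJ/m²/yr
Total at Martial eagle: 222.6852 + 113.4375 = 336.1227 kJ/m²/yr

336.1 kJ/m²/yr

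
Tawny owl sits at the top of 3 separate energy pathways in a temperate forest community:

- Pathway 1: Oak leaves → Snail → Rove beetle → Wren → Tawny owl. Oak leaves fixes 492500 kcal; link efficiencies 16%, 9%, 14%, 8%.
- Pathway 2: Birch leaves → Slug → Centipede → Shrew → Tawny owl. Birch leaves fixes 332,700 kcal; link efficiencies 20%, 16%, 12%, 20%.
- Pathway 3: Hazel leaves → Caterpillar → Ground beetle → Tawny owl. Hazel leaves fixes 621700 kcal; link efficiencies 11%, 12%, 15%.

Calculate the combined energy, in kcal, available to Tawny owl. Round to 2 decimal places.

Pathway 1: 492500 × 0.16 × 0.09 × 0.14 × 0.08 = 79.4304 kcal
Pathway 2: 332700 × 0.2 × 0.16 × 0.12 × 0.2 = 255.5136 kcal
Pathway 3: 621700 × 0.11 × 0.12 × 0.15 = 1230.966 kcal
Total at Tawny owl: 79.4304 + 255.5136 + 1230.966 = 1565.91 kcal

1565.91 kcal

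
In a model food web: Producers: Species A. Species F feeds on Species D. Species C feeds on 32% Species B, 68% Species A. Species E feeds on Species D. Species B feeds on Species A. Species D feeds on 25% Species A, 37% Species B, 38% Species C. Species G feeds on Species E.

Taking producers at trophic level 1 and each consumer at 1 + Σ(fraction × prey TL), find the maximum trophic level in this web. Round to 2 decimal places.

4.87

Species B: 1 + 1 = 2
Species C: 1 + (0.32×2 + 0.68×1) = 2.32
Species D: 1 + (0.25×1 + 0.37×2 + 0.38×2.32) = 2.8716
Species E: 1 + 2.8716 = 3.8716
Species F: 1 + 2.8716 = 3.8716
Species G: 1 + 3.8716 = 4.8716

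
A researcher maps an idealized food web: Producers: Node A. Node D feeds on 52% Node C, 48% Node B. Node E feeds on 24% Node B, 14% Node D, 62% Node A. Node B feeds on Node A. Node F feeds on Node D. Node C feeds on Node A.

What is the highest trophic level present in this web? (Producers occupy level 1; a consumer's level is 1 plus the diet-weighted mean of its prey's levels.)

Node B: 1 + 1 = 2
Node C: 1 + 1 = 2
Node D: 1 + (0.52×2 + 0.48×2) = 3
Node E: 1 + (0.24×2 + 0.14×3 + 0.62×1) = 2.52
Node F: 1 + 3 = 4

4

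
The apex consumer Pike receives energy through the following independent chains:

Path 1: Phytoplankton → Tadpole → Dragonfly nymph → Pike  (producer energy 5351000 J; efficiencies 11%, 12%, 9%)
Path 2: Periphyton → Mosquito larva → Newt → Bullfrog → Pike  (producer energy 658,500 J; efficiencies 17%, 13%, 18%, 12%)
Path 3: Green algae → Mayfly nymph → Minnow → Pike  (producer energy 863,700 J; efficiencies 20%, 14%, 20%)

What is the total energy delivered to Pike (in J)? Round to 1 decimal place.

Path 1: 5351000 × 0.11 × 0.12 × 0.09 = 6356.988 J
Path 2: 658500 × 0.17 × 0.13 × 0.18 × 0.12 = 314.34156 J
Path 3: 863700 × 0.2 × 0.14 × 0.2 = 4836.72 J
Total at Pike: 6356.988 + 314.34156 + 4836.72 = 11508.04956 J

11508.0 J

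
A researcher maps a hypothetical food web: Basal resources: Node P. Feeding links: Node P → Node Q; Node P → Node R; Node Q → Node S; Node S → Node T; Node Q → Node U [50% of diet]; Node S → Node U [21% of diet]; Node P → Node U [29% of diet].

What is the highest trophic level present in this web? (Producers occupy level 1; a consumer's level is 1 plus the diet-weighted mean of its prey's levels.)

4

Node Q: 1 + 1 = 2
Node R: 1 + 1 = 2
Node S: 1 + 2 = 3
Node T: 1 + 3 = 4
Node U: 1 + (0.5×2 + 0.21×3 + 0.29×1) = 2.92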